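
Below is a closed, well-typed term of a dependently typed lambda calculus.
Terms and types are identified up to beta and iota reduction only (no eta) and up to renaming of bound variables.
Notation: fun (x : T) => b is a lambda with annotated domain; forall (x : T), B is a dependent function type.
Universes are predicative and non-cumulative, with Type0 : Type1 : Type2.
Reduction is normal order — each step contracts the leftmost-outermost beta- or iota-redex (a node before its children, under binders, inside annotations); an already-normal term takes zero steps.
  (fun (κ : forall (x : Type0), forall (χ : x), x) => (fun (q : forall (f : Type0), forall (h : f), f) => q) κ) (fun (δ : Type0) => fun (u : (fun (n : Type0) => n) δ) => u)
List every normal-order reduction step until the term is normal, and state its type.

normal-order reduction:
  (fun (κ : forall (x : Type0), forall (χ : x), x) => (fun (q : forall (f : Type0), forall (h : f), f) => q) κ) (fun (δ : Type0) => fun (u : (fun (n : Type0) => n) δ) => u)
  ~> (fun (κ : forall (x : Type0), forall (χ : x), x) => κ) (fun (q : Type0) => fun (f : (fun (h : Type0) => h) q) => f)
  ~> fun (κ : Type0) => fun (x : (fun (χ : Type0) => χ) κ) => x
  ~> fun (κ : Type0) => fun (x : κ) => x
the term's type:
  forall (κ : Type0), forall (x : κ), κ


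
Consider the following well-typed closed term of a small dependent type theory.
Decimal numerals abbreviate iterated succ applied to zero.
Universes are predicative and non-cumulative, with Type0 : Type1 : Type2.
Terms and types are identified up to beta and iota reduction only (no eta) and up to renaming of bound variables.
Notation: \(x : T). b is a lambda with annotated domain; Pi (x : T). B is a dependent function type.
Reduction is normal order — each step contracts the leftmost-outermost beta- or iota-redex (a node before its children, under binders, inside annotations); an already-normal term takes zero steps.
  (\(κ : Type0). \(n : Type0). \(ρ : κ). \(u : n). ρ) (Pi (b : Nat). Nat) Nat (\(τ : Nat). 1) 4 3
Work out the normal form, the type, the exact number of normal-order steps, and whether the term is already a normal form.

reduced normal form:
  1
type:
  Nat
reduction steps (normal order): 5
already normal: no
first redex: a beta-redex


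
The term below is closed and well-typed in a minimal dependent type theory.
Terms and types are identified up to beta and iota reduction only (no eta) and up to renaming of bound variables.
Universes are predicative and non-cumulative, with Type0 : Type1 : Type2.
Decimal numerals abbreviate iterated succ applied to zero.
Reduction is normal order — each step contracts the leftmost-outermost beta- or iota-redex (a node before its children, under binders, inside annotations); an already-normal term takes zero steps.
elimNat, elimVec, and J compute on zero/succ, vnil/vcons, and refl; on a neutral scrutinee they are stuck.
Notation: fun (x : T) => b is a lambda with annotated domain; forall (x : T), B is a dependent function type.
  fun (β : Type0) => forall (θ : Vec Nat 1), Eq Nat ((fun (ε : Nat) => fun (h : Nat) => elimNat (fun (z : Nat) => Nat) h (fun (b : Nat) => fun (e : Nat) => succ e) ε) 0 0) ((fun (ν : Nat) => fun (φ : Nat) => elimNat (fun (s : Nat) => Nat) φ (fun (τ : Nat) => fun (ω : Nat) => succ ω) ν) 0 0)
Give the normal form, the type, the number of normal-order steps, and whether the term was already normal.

resulting normal form:
  fun (β : Type0) => forall (θ : Vec Nat 1), Eq Nat 0 0
the term's type:
  forall (β : Type0), Type0
reduction steps (normal order): 6
started in normal form: no
first contracted redex: a beta-redex


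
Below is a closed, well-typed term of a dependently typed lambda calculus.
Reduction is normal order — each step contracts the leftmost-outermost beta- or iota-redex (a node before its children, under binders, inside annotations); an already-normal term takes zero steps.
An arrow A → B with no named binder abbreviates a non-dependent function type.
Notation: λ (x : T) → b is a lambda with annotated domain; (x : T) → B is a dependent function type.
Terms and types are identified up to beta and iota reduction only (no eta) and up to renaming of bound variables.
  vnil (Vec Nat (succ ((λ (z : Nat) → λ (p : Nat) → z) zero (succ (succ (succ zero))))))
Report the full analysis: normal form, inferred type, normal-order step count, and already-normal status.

reduced normal form:
  vnil (Vec Nat (succ zero))
inferred type:
  Vec (Vec Nat (succ zero)) zero
normal-order step count: 2
already normal: no
first contracted redex: a beta-redex


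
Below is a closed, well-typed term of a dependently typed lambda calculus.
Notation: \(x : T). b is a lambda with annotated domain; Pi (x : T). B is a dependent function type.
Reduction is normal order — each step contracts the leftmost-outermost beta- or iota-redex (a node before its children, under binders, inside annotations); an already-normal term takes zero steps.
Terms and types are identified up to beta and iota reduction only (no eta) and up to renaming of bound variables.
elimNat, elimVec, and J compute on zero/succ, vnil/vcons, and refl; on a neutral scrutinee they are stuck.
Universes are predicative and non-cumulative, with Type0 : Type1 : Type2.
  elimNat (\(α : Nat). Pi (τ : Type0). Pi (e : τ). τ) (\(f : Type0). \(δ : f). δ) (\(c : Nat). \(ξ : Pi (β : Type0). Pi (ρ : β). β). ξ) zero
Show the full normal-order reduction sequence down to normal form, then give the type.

normal-order reduction sequence:
  elimNat (\(α : Nat). Pi (τ : Type0). Pi (e : τ). τ) (\(f : Type0). \(δ : f). δ) (\(c : Nat). \(ξ : Pi (β : Type0). Pi (ρ : β). β). ξ) zero
  ~> \(α : Type0). \(τ : α). τ
type:
  Pi (α : Type0). Pi (τ : α). α


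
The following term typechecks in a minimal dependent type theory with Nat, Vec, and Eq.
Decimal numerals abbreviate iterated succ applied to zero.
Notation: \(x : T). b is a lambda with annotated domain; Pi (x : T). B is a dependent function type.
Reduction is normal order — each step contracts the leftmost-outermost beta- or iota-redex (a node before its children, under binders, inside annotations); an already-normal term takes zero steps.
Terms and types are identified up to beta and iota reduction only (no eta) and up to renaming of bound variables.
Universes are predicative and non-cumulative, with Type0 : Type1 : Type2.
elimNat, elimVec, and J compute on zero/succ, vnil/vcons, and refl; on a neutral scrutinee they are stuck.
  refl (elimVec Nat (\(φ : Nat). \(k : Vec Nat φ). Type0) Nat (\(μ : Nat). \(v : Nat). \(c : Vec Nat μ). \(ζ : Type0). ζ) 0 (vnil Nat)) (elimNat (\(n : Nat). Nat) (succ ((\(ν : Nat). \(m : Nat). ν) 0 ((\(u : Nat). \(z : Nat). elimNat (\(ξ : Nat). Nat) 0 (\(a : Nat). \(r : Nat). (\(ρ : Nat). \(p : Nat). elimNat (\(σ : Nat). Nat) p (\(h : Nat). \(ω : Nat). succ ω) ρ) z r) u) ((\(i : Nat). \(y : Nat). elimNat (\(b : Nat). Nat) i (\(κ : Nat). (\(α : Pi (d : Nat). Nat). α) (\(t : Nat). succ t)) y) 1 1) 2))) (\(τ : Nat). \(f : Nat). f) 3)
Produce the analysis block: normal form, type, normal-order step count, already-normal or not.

normal form:
  refl Nat 1
inferred type:
  Eq Nat 1 1
steps to reach normal form (normal order): 13
already normal: no
first contracted redex: an elimVec iota-redex


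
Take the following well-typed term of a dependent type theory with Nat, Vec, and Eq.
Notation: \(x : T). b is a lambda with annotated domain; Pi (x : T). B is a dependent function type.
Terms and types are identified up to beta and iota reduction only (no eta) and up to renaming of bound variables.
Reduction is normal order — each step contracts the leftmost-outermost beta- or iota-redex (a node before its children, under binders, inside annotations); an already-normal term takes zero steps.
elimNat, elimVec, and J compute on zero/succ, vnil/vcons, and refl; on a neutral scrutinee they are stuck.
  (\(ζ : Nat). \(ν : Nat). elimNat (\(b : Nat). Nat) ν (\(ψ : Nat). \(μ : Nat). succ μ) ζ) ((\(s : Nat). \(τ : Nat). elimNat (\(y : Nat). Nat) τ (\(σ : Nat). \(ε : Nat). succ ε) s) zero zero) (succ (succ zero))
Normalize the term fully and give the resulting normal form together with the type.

normal form:
  succ (succ zero)
the term's type:
  Nat


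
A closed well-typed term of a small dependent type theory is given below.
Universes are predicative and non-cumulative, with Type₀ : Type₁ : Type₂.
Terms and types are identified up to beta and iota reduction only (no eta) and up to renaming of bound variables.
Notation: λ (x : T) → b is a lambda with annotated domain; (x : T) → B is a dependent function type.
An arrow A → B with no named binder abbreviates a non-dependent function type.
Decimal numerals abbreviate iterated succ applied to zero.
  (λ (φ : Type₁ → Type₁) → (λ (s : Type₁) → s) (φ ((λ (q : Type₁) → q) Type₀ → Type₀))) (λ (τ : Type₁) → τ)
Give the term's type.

type:
  Type₁


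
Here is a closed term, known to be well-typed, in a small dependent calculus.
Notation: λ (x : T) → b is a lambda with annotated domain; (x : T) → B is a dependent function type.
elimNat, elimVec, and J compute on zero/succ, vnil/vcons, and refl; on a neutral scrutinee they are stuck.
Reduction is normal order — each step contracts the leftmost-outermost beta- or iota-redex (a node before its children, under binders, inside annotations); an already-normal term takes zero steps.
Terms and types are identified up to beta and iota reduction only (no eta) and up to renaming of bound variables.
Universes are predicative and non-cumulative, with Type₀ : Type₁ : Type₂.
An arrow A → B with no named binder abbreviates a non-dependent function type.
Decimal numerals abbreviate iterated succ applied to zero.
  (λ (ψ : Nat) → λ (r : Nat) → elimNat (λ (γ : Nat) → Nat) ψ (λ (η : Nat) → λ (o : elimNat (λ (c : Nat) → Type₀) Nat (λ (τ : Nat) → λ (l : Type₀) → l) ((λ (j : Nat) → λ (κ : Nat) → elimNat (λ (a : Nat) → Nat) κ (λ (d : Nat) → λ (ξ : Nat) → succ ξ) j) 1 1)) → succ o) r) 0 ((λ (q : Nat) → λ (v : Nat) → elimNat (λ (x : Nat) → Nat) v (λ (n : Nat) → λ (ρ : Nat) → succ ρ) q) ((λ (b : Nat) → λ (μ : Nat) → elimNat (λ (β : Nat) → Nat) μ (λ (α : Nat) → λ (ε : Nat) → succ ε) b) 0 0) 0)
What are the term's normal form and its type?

resulting normal form:
  0
type:
  Nat
observation: 22 normal-order steps normalize the term, beginning with a beta-redex.


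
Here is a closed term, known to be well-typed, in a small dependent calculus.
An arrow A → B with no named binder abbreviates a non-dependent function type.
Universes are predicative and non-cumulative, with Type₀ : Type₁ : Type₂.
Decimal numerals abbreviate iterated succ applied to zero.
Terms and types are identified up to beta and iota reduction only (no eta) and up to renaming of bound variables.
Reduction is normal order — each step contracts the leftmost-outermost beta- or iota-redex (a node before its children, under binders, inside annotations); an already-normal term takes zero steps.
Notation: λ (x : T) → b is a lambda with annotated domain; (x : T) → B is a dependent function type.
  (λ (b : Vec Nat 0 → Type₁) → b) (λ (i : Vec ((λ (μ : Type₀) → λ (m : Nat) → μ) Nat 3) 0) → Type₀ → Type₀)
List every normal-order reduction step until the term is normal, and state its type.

normal-order reduction:
  (λ (b : Vec Nat 0 → Type₁) → b) (λ (i : Vec ((λ (μ : Type₀) → λ (m : Nat) → μ) Nat 3) 0) → Type₀ → Type₀)
  ~> λ (b : Vec ((λ (i : Type₀) → λ (μ : Nat) → i) Nat 3) 0) → Type₀ → Type₀
  ~> λ (b : Vec ((λ (i : Nat) → Nat) 3) 0) → Type₀ → Type₀
  ~> λ (b : Vec Nat 0) → Type₀ → Type₀
type:
  Vec Nat 0 → Type₁


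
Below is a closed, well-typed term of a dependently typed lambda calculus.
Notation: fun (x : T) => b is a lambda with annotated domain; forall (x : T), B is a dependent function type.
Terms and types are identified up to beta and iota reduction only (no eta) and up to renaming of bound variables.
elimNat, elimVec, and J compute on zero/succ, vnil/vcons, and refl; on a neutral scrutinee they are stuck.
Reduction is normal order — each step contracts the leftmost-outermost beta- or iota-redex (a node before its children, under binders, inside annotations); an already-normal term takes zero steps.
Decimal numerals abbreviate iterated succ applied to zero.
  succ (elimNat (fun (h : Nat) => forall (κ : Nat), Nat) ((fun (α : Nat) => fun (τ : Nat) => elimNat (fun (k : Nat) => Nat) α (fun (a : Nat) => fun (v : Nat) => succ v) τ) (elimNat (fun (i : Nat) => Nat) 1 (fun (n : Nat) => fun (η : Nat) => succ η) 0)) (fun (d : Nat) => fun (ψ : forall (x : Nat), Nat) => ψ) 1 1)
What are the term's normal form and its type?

normal form:
  3
type:
  Nat
observation: normalization takes exactly 11 steps under the normal-order strategy.


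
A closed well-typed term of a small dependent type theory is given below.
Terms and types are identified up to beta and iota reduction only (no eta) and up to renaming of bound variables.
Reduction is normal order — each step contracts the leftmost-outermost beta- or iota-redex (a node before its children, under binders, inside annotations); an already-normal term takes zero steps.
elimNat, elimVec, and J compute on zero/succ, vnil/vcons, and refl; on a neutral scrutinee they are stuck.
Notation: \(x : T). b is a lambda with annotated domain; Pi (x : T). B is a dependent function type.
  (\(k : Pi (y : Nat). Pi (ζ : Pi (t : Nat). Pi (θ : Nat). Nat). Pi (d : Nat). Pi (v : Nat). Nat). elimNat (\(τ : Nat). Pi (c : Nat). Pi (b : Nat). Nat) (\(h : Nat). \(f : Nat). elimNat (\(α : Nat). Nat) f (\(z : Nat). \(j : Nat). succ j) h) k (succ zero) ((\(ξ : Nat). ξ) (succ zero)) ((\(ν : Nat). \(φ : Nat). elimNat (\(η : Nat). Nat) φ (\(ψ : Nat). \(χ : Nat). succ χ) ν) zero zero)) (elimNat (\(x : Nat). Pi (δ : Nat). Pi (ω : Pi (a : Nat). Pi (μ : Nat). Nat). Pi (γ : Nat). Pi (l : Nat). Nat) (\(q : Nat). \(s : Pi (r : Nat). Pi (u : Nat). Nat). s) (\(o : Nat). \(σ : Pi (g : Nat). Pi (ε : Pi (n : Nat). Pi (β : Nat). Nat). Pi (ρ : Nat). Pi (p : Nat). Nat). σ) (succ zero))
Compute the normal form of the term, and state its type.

resulting normal form:
  succ zero
type:
  Nat
observation: the term reaches its normal form after 19 normal-order steps.


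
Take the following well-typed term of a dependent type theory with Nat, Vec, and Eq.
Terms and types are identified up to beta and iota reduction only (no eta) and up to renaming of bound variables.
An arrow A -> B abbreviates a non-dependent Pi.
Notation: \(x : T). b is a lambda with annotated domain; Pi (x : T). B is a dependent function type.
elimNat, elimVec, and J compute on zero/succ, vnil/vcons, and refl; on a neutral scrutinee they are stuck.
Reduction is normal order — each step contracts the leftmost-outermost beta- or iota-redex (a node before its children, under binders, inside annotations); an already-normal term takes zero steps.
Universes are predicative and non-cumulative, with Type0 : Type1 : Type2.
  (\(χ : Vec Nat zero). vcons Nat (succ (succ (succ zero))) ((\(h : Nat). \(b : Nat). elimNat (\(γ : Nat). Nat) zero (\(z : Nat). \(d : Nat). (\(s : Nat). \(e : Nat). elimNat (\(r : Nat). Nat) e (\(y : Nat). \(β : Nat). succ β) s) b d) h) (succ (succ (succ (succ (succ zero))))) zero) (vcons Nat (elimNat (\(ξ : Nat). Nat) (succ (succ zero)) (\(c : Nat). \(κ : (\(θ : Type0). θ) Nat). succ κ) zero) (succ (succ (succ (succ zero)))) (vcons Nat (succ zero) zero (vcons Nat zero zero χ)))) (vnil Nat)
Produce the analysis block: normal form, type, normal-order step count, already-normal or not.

reduced normal form:
  vcons Nat (succ (succ (succ zero))) zero (vcons Nat (succ (succ zero)) (succ (succ (succ (succ zero)))) (vcons Nat (succ zero) zero (vcons Nat zero zero (vnil Nat))))
type:
  Vec Nat (succ (succ (succ (succ zero))))
steps to reach normal form (normal order): 35
started in normal form: no
first redex: a beta-redex


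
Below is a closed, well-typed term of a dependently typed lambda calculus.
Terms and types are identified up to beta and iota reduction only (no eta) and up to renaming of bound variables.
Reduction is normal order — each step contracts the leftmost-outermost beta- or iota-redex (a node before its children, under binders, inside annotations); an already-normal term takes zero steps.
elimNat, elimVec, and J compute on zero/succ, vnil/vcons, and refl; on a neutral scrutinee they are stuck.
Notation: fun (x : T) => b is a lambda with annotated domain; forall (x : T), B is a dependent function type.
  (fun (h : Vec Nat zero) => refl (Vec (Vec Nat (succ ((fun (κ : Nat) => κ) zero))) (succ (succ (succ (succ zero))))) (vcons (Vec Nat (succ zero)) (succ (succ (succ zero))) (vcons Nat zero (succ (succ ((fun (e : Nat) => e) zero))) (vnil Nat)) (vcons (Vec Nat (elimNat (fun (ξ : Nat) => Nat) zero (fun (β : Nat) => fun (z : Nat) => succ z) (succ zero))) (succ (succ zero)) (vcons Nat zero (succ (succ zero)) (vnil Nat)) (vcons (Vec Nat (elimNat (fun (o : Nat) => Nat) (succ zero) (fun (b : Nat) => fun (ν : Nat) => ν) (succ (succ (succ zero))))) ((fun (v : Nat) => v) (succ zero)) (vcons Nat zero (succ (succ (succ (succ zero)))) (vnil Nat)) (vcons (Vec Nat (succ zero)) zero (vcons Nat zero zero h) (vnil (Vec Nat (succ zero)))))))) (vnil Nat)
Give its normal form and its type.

reduced normal form:
  refl (Vec (Vec Nat (succ zero)) (succ (succ (succ (succ zero))))) (vcons (Vec Nat (succ zero)) (succ (succ (succ zero))) (vcons Nat zero (succ (succ zero)) (vnil Nat)) (vcons (Vec Nat (succ zero)) (succ (succ zero)) (vcons Nat zero (succ (succ zero)) (vnil Nat)) (vcons (Vec Nat (succ zero)) (succ zero) (vcons Nat zero (succ (succ (succ (succ zero)))) (vnil Nat)) (vcons (Vec Nat (succ zero)) zero (vcons Nat zero zero (vnil Nat)) (vnil (Vec Nat (succ zero)))))))
type:
  Eq (Vec (Vec Nat (succ zero)) (succ (succ (succ (succ zero))))) (vcons (Vec Nat (succ zero)) (succ (succ (succ zero))) (vcons Nat zero (succ (succ zero)) (vnil Nat)) (vcons (Vec Nat (succ zero)) (succ (succ zero)) (vcons Nat zero (succ (succ zero)) (vnil Nat)) (vcons (Vec Nat (succ zero)) (succ zero) (vcons Nat zero (succ (succ (succ (succ zero)))) (vnil Nat)) (vcons (Vec Nat (succ zero)) zero (vcons Nat zero zero (vnil Nat)) (vnil (Vec Nat (succ zero))))))) (vcons (Vec Nat (succ zero)) (succ (succ (succ zero))) (vcons Nat zero (succ (succ zero)) (vnil Nat)) (vcons (Vec Nat (succ zero)) (succ (succ zero)) (vcons Nat zero (succ (succ zero)) (vnil Nat)) (vcons (Vec Nat (succ zero)) (succ zero) (vcons Nat zero (succ (succ (succ (succ zero)))) (vnil Nat)) (vcons (Vec Nat (succ zero)) zero (vcons Nat zero zero (vnil Nat)) (vnil (Vec Nat (succ zero)))))))


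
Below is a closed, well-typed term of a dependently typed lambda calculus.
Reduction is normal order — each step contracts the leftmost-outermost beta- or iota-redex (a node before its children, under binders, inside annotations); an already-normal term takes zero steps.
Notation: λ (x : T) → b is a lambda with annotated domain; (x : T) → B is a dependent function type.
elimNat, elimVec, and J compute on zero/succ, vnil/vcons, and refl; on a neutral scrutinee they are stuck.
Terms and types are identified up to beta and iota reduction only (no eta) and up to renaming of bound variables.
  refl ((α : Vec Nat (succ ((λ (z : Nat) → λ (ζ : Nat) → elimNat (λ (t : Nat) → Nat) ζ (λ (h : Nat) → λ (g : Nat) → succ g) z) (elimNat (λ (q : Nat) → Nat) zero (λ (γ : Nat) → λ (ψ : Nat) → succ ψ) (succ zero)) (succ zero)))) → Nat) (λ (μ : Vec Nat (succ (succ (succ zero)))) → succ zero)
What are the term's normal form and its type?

normal form:
  refl ((α : Vec Nat (succ (succ (succ zero)))) → Nat) (λ (z : Vec Nat (succ (succ (succ zero)))) → succ zero)
inferred type:
  Eq ((α : Vec Nat (succ (succ (succ zero)))) → Nat) (λ (z : Vec Nat (succ (succ (succ zero)))) → succ zero) (λ (ζ : Vec Nat (succ (succ (succ zero)))) → succ zero)


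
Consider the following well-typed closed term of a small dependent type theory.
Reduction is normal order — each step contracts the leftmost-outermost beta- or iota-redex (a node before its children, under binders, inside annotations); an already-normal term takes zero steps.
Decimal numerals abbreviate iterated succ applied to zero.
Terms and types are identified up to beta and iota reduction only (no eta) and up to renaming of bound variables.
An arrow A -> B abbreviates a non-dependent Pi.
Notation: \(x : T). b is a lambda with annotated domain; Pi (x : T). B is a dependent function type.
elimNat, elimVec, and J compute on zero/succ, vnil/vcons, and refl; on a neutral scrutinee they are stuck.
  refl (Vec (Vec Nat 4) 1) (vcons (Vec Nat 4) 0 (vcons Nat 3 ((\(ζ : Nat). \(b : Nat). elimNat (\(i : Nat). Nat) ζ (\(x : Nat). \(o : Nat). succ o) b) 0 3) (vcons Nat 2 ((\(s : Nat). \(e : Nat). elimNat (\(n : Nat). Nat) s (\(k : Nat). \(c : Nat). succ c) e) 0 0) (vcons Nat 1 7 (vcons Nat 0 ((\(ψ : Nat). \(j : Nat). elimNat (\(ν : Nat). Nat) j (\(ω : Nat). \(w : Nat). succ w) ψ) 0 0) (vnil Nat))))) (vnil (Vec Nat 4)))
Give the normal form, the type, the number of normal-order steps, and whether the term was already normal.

normal form:
  refl (Vec (Vec Nat 4) 1) (vcons (Vec Nat 4) 0 (vcons Nat 3 3 (vcons Nat 2 0 (vcons Nat 1 7 (vcons Nat 0 0 (vnil Nat))))) (vnil (Vec Nat 4)))
type:
  Eq (Vec (Vec Nat 4) 1) (vcons (Vec Nat 4) 0 (vcons Nat 3 3 (vcons Nat 2 0 (vcons Nat 1 7 (vcons Nat 0 0 (vnil Nat))))) (vnil (Vec Nat 4))) (vcons (Vec Nat 4) 0 (vcons Nat 3 3 (vcons Nat 2 0 (vcons Nat 1 7 (vcons Nat 0 0 (vnil Nat))))) (vnil (Vec Nat 4)))
steps to reach normal form (normal order): 18
already normal: no
first redex: a beta-redex


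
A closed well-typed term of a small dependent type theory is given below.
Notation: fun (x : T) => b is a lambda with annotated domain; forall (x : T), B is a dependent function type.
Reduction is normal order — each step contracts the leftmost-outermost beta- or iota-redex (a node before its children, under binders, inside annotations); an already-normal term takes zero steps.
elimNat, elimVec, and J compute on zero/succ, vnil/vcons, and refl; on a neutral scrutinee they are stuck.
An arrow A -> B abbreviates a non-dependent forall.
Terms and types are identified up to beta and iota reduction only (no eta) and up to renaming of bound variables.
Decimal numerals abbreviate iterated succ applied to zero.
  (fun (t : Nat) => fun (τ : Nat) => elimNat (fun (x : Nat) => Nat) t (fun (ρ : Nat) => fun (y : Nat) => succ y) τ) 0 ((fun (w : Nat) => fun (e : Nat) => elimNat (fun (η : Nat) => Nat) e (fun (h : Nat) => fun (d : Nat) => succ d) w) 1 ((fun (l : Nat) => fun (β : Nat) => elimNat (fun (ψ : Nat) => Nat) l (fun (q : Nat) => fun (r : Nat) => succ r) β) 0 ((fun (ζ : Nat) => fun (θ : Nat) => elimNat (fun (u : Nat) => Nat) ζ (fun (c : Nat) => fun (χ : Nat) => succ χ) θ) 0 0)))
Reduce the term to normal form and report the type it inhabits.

normal form:
  1
inferred type:
  Nat
observation: normalization takes exactly 18 steps under the normal-order strategy.


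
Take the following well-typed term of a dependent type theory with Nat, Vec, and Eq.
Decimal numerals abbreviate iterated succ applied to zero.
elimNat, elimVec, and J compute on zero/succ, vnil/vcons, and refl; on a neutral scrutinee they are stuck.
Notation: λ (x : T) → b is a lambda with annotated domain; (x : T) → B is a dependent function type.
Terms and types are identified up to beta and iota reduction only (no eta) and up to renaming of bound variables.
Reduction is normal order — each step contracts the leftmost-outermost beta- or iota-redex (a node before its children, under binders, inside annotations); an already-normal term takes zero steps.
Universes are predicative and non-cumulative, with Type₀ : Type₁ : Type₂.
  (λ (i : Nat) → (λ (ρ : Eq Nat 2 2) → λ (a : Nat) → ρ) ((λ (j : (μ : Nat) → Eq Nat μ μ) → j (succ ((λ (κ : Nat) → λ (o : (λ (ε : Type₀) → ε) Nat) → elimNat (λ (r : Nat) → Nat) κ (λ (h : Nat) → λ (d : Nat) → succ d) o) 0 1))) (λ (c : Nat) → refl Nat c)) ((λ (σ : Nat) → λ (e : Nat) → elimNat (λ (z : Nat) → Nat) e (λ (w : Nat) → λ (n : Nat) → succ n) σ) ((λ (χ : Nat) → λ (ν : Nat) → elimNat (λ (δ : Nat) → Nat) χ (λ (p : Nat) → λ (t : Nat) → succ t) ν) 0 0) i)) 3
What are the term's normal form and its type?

normal form:
  refl Nat 2
the term's type:
  Eq Nat 2 2
observation: 11 normal-order steps normalize the term, beginning with a beta-redex.


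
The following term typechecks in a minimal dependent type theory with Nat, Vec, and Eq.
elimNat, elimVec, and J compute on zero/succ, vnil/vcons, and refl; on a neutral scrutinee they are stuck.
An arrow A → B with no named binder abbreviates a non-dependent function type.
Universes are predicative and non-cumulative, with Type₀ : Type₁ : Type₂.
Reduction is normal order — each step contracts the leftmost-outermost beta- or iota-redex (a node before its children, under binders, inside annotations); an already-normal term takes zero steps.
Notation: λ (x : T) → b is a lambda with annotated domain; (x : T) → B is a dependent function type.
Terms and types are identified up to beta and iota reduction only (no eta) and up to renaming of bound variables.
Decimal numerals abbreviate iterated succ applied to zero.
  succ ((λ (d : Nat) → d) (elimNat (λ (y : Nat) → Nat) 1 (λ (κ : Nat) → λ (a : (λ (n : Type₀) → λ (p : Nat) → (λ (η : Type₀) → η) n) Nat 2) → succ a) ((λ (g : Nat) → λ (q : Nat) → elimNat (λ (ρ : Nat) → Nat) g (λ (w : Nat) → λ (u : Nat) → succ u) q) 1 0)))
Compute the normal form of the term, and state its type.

reduced normal form:
  3
inferred type:
  Nat
observation: the leftmost-outermost redex is a beta-redex, and normalization takes 11 steps.


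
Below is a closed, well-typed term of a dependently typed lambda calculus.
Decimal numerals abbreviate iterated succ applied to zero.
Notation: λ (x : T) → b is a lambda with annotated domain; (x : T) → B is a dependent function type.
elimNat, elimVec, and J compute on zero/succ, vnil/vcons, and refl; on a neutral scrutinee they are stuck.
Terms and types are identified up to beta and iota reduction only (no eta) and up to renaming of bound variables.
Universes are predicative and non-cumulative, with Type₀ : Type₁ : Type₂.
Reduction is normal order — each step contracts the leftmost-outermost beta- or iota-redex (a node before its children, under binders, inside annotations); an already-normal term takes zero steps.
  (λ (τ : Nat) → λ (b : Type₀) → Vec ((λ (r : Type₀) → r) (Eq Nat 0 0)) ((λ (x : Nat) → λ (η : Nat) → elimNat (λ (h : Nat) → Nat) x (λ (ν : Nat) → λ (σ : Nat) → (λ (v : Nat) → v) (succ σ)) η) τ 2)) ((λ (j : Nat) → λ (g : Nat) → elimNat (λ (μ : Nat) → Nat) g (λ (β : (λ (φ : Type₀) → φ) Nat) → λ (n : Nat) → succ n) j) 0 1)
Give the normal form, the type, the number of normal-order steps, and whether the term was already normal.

resulting normal form:
  λ (τ : Type₀) → Vec (Eq Nat 0 0) 3
inferred type:
  (τ : Type₀) → Type₀
reduction steps (normal order): 16
already normal: no
first redex: a beta-redex


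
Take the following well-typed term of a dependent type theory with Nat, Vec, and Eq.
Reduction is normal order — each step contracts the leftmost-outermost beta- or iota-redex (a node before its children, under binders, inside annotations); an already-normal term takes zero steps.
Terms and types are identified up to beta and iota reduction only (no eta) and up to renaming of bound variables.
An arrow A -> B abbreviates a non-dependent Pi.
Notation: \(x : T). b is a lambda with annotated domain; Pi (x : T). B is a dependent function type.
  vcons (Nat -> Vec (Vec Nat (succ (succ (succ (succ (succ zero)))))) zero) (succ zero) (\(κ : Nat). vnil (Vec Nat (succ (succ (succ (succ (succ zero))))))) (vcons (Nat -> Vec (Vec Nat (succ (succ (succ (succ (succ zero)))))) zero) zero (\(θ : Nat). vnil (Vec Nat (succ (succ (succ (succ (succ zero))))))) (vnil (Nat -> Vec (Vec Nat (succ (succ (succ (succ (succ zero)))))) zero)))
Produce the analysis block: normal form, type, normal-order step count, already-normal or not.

resulting normal form:
  vcons (Nat -> Vec (Vec Nat (succ (succ (succ (succ (succ zero)))))) zero) (succ zero) (\(κ : Nat). vnil (Vec Nat (succ (succ (succ (succ (succ zero))))))) (vcons (Nat -> Vec (Vec Nat (succ (succ (succ (succ (succ zero)))))) zero) zero (\(θ : Nat). vnil (Vec Nat (succ (succ (succ (succ (succ zero))))))) (vnil (Nat -> Vec (Vec Nat (succ (succ (succ (succ (succ zero)))))) zero)))
type:
  Vec (Nat -> Vec (Vec Nat (succ (succ (succ (succ (succ zero)))))) zero) (succ (succ zero))
steps to reach normal form (normal order): 0
term was already normal: yes


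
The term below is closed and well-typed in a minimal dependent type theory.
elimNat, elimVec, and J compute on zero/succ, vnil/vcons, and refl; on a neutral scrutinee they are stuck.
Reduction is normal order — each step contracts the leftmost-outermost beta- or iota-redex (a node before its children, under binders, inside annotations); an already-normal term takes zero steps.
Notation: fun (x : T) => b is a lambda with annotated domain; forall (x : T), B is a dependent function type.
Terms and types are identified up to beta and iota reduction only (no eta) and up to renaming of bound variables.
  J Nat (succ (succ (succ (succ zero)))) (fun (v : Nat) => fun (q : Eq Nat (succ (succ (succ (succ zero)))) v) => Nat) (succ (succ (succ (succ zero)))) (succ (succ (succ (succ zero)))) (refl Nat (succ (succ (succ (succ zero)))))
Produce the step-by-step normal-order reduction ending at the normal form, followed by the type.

normal-order reduction sequence:
  J Nat (succ (succ (succ (succ zero)))) (fun (v : Nat) => fun (q : Eq Nat (succ (succ (succ (succ zero)))) v) => Nat) (succ (succ (succ (succ zero)))) (succ (succ (succ (succ zero)))) (refl Nat (succ (succ (succ (succ zero)))))
  ~> succ (succ (succ (succ zero)))
the term's type:
  Nat


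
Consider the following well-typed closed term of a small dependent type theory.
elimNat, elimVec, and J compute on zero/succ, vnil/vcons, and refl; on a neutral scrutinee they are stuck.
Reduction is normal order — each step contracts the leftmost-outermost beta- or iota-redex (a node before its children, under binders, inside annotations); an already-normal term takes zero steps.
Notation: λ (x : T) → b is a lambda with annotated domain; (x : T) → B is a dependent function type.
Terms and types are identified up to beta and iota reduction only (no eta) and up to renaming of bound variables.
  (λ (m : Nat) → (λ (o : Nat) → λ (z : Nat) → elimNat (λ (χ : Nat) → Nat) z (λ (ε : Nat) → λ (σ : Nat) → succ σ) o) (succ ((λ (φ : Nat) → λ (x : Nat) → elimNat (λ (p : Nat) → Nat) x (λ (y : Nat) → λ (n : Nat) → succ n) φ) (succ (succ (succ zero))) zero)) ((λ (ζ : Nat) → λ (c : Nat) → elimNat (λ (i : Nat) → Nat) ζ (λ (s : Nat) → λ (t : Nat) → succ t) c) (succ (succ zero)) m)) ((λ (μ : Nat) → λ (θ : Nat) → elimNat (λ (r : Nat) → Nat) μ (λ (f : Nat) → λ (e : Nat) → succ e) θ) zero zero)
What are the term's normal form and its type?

resulting normal form:
  succ (succ (succ (succ (succ (succ zero)))))
type:
  Nat


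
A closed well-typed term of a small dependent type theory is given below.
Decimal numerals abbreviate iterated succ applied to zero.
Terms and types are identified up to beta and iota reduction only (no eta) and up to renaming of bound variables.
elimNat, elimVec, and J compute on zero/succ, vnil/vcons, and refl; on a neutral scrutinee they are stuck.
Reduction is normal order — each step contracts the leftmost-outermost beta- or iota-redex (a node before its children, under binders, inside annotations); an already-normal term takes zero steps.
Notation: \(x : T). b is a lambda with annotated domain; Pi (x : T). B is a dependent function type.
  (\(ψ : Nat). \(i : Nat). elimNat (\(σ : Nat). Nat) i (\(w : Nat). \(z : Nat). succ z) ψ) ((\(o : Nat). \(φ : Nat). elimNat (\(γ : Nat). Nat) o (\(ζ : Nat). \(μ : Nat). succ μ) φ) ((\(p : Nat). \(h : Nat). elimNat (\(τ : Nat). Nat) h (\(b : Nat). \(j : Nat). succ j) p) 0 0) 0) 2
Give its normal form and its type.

reduced normal form:
  2
the term's type:
  Nat
observation: reduction starts at a beta-redex, and 9 normal-order steps reach the normal form.


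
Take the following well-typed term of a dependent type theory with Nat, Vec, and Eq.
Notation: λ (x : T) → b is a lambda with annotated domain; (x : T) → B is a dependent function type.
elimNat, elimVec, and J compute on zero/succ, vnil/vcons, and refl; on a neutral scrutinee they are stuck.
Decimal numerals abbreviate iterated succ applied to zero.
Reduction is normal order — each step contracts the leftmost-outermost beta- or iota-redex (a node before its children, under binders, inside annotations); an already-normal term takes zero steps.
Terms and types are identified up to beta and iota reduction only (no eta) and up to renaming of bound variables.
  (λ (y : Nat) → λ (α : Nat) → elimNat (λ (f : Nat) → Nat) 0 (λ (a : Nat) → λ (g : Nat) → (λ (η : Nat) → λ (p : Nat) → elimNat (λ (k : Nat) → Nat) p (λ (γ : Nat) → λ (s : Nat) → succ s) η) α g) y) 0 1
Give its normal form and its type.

normal form:
  0
the term's type:
  Nat
observation: normalization takes exactly 3 steps under the normal-order strategy.


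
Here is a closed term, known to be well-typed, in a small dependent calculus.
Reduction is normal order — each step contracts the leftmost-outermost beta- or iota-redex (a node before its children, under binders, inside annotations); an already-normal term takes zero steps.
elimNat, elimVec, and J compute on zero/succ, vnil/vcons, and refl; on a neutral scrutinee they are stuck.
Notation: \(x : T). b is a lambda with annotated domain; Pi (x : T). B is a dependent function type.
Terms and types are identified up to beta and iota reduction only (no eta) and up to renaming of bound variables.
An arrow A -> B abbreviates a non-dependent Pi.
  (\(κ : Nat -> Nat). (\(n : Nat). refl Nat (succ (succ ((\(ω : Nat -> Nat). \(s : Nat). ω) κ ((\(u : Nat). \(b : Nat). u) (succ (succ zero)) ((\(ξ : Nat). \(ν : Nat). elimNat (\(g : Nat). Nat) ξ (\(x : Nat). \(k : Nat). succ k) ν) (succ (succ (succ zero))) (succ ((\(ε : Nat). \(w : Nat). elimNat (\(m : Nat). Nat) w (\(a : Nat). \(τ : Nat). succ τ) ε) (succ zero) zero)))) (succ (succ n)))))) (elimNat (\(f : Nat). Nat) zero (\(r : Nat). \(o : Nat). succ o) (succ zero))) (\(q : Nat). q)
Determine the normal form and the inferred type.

resulting normal form:
  refl Nat (succ (succ (succ (succ (succ zero)))))
type:
  Eq Nat (succ (succ (succ (succ (succ zero))))) (succ (succ (succ (succ (succ zero)))))
observation: normalization takes exactly 9 steps under the normal-order strategy.


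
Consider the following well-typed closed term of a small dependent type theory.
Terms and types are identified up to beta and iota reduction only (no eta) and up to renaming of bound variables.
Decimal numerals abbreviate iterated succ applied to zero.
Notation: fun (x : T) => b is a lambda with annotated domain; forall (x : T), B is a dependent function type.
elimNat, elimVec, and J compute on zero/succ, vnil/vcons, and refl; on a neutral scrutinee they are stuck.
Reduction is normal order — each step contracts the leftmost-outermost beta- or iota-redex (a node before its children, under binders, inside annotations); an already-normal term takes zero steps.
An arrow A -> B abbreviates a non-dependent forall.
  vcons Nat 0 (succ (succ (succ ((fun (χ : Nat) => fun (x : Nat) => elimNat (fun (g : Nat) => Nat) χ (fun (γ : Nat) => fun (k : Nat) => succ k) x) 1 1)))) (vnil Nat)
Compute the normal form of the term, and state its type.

reduced normal form:
  vcons Nat 0 5 (vnil Nat)
the term's type:
  Vec Nat 1
observation: contracting a beta-redex first, the term normalizes in 6 steps.


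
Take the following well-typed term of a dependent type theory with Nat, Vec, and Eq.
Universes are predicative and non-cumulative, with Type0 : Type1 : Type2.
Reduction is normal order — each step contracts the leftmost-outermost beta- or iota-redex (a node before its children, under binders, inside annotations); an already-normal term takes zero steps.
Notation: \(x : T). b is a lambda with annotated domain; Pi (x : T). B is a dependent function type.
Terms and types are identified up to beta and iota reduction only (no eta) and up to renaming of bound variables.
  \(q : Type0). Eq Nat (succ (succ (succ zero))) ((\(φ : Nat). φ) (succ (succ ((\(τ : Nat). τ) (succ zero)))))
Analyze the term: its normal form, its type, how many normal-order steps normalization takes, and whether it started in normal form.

reduced normal form:
  \(q : Type0). Eq Nat (succ (succ (succ zero))) (succ (succ (succ zero)))
type:
  Pi (q : Type0). Type0
steps to reach normal form (normal order): 2
term was already normal: no
first contracted redex: a beta-redex


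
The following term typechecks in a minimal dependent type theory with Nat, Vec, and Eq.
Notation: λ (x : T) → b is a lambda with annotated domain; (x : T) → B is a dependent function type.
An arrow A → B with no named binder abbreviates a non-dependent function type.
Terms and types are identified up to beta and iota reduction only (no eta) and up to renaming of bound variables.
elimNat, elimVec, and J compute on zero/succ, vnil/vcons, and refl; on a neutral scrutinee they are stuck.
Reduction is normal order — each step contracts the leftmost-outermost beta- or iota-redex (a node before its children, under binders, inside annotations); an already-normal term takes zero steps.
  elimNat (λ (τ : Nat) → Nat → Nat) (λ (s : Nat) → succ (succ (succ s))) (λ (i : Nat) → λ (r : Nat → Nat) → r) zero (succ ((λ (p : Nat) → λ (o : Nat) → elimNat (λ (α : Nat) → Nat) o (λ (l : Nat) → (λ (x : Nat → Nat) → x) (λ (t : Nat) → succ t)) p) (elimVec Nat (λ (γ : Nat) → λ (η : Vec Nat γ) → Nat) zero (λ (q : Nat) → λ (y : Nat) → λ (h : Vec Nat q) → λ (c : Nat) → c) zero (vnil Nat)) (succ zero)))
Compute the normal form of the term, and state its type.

reduced normal form:
  succ (succ (succ (succ (succ zero))))
the term's type:
  Nat
observation: the leftmost-outermost redex is an elimNat iota-redex, and normalization takes 7 steps.


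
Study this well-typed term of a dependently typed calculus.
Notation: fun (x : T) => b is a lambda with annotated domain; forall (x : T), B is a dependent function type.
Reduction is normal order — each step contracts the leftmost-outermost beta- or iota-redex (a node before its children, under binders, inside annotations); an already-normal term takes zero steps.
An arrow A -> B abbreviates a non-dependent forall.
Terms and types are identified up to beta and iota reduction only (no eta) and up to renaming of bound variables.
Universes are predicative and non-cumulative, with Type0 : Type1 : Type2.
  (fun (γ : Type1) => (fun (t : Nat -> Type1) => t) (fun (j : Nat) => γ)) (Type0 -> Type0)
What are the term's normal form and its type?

resulting normal form:
  fun (γ : Nat) => Type0 -> Type0
inferred type:
  Nat -> Type1
observation: 2 normal-order steps normalize the term, beginning with a beta-redex.


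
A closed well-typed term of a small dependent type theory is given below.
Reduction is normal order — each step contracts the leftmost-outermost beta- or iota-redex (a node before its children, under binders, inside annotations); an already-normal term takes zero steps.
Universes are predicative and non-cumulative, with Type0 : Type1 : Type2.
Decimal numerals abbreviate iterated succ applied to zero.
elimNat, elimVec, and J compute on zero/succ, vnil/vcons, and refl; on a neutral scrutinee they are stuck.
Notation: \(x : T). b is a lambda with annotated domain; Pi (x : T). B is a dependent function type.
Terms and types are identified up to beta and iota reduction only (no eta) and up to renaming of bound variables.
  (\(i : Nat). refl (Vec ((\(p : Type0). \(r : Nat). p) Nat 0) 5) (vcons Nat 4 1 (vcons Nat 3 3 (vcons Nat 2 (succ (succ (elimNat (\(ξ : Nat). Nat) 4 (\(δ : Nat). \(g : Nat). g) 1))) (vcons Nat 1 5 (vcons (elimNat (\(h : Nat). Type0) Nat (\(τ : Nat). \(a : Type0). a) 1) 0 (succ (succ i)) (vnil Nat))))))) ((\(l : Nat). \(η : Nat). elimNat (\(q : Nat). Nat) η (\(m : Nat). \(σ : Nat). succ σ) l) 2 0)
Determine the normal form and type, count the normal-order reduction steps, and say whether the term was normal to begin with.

normal form:
  refl (Vec Nat 5) (vcons Nat 4 1 (vcons Nat 3 3 (vcons Nat 2 6 (vcons Nat 1 5 (vcons Nat 0 4 (vnil Nat))))))
the term's type:
  Eq (Vec Nat 5) (vcons Nat 4 1 (vcons Nat 3 3 (vcons Nat 2 6 (vcons Nat 1 5 (vcons Nat 0 4 (vnil Nat)))))) (vcons Nat 4 1 (vcons Nat 3 3 (vcons Nat 2 6 (vcons Nat 1 5 (vcons Nat 0 4 (vnil Nat))))))
steps to reach normal form (normal order): 20
started in normal form: no
first contracted redex: a beta-redex
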